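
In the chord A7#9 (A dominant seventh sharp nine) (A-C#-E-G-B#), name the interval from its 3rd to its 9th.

major seventh

That puts C# below B#.
Counting 7 letters and 11 half steps from C# gives a major seventh.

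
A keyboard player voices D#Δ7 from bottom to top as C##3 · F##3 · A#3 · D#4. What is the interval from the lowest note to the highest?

minor ninth

The outer voices are C##3 and D#4.
9 letter names make it a ninth; at 13 semitones (a half step narrower than major) the quality is minor.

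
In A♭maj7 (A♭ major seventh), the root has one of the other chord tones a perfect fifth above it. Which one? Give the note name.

Spelling the chord: A♭, C, E♭, G.
The root is A♭. A perfect fifth above A♭ is E♭.
E♭ is the chord's 5th.

Eb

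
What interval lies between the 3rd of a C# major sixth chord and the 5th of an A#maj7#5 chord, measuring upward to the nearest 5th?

The 3rd of C# major sixth is E#; the 5th of A#maj7#5 is E##.
1 letter names make it a unison; at 1 semitone (a half step wider than perfect) the quality is augmented.

augmented 1st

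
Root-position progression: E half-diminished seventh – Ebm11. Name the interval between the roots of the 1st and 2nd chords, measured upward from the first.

diminished 8th

The roots are E and Eb.
E up to Eb is 11 semitones, a half step narrower than a perfect octave, so the interval is diminished.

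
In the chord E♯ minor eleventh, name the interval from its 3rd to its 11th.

major 9th

E♯ minor eleventh: E♯, G♯, B♯, D♯, F𝄪, A♯.
That puts G♯ below A♯.
Counting 9 letters and 14 half steps from G♯ gives a major ninth.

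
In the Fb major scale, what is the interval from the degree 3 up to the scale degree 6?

P4

Spelling the Fb major scale: Fb Gb Ab Bbb Cb Db Eb.
That puts Ab below Db.
Counting 4 letters and 5 half steps from Ab gives a perfect fourth.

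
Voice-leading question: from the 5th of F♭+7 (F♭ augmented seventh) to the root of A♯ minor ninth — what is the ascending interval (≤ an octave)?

The 5th of F♭+7 (F♭ augmented seventh) is C; the root of A♯ minor ninth is A♯.
6 letter names make it a sixth; at 10 semitones (a half step wider than major) the quality is augmented.

augmented sixth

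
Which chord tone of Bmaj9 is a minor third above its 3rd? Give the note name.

Spelling the chord: B, D♯, F♯, A♯, C♯.
The 3rd is D♯. A minor third above D♯ is F♯.
F♯ is the chord's 5th.

F#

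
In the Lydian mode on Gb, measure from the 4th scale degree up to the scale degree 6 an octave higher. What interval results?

Gb lydian: Gb Ab Bb C Db Eb F.
The 4th scale degree is C and the 6th degree (up an octave) is Eb.
From C to Eb: 15 semitones over a tenth = minor.

m10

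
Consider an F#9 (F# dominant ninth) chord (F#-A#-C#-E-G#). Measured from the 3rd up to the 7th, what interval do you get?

So we need the interval from A# up to E.
A# up to E is 6 semitones, a half step narrower than a perfect fifth, so the interval is diminished.

diminished fifth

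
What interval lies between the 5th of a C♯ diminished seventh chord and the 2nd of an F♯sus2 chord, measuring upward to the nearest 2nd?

augmented 1st

The 5th of C♯ diminished seventh is G; the 2nd of F♯sus2 is G♯.
From G to G♯: 1 semitone over a unison = augmented.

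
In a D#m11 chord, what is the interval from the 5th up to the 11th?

minor seventh

D# minor eleventh: D#, F#, A#, C#, E#, G#.
So we need the interval from A# up to G#.
From A# to G#: 10 semitones over a seventh = minor.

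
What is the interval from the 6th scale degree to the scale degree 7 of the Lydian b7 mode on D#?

minor 2nd

The scale runs D# E# F## G## A# B# C#.
The 6th scale degree is B# and the degree 7 is C#.
2 letter names make it a second; at 1 semitone (a half step narrower than major) the quality is minor.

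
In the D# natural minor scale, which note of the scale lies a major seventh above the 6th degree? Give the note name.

A#

The scale is D# E# F# G# A# B C#.
The 6th degree is B; a major seventh above that is A# — scale degree 5.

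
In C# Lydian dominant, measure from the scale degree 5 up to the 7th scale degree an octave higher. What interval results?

minor tenth

Spelling C# Lydian dominant: C# D# E# F## G# A# B.
That puts G# below B.
G# up to B is 15 semitones, a half step narrower than a major tenth, so the interval is minor.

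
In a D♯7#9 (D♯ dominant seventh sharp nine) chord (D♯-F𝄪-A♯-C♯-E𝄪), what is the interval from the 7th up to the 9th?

That puts C♯ below E𝄪.
C♯ up to E𝄪 is 5 semitones, a half step wider than a major third, so the interval is augmented.

augmented 3rd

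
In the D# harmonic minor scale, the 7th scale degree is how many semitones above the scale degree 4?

6

The scale is D# E# F# G# A# B C##.
G# up to C## is an augmented fourth — 6 semitones.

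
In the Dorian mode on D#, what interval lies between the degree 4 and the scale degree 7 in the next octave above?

D# dorian: D# E# F# G# A# B# C#.
So we need the interval from G# up to C#.
From G# to C# is 17 semitones, exactly the perfect eleventh.

perfect 11th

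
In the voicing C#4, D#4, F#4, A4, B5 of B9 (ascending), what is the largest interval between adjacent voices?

Adjacent intervals: C#4→D#4 = major second; D#4→F#4 = minor third; F#4→A4 = minor third; A4→B5 = major ninth.
The largest is A4 to B5, a major ninth (14 semitones).

major ninth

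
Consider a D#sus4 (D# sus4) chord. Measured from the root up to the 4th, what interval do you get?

The chord tones of D#sus4 (D# sus4) are D# G# A#.
Root = D#; 4th = G#.
Counting 4 letters and 5 half steps from D# gives a perfect fourth.

perfect fourth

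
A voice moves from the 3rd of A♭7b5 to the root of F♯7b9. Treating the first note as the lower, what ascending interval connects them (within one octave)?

augmented 4th

The 3rd of A♭7b5 is C; the root of F♯7b9 is F♯.
4 letter names make it a fourth; at 6 semitones (a half step wider than perfect) the quality is augmented.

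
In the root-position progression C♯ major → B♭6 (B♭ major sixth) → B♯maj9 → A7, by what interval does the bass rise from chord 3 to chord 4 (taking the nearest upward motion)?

diminished seventh

The roots are B♯ and A.
From B♯ to A: 9 semitones over a seventh = diminished.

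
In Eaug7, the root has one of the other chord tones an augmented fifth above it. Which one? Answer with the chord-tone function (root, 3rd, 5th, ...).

The chord tones of E augmented seventh are E G# B# D.
The root is E. An augmented fifth above E is B#.
B# is the chord's 5th.

5th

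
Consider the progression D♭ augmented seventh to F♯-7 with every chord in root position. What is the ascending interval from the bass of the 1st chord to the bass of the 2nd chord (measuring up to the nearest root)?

augmented 3rd

The roots are D♭ and F♯.
3 letter names make it a third; at 5 semitones (a half step wider than major) the quality is augmented.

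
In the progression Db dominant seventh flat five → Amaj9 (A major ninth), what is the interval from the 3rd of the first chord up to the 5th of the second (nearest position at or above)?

major 7th

Db dominant seventh flat five has F as its 3rd, and Amaj9 (A major ninth) has E as its 5th.
Counting 7 letters and 11 half steps from F gives a major seventh.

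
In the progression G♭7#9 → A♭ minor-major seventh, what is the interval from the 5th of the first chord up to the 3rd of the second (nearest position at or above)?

The 5th of G♭7#9 is D♭; the 3rd of A♭ minor-major seventh is C♭.
7 letter names make it a seventh; at 10 semitones (a half step narrower than major) the quality is minor.

minor 7th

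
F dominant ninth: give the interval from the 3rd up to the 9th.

minor seventh

The chord tones of F9 (F dominant ninth) are F, A, C, Eb, G.
The 3rd is A and the 9th is G.
A up to G is 10 semitones, a half step narrower than a major seventh, so the interval is minor.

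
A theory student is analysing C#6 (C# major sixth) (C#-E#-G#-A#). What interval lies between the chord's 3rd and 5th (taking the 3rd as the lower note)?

The 3rd is E# and the 5th is G#.
E# up to G# is 3 semitones, a half step narrower than a major third, so the interval is minor.

m3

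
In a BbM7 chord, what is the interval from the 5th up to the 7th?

major third

The chord tones of BbM7 (Bb major seventh) are Bb, D, F, A.
5th = F; 7th = A.
From F to A is 4 semitones, exactly the major third.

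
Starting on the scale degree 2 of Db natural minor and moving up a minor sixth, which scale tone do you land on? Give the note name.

Cb

The scale is Db Eb Fb Gb Ab Bbb Cb.
The scale degree 2 is Eb; a minor sixth above that is Cb — scale degree 7.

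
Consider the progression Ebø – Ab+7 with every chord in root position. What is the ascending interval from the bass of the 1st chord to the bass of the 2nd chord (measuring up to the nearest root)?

The roots are Eb and Ab.
Eb up to Ab spans 4 letter names and 5 semitones — a perfect fourth.

P4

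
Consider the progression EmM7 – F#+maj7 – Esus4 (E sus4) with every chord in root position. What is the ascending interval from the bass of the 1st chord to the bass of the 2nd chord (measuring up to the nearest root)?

major second

The roots are E and F#.
E up to F# spans 2 letter names and 2 semitones — a major second.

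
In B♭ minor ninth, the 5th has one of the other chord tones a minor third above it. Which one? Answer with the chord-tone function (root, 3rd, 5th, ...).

Spelling the chord: B♭, D♭, F, A♭, C.
The 5th is F. A minor third above F is A♭.
A♭ is the chord's 7th.

7th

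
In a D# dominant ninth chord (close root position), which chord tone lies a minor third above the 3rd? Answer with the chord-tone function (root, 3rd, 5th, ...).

The chord tones of D#9 are D# F## A# C# E#.
The 3rd is F##. A minor third above F## is A#.
A# is the chord's 5th.

5th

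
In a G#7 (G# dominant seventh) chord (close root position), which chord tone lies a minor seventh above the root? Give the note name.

F#

G#7 (G# dominant seventh) is spelled G#-B#-D#-F#.
The root is G#. A minor seventh above G# is F#.
F# is the chord's 7th.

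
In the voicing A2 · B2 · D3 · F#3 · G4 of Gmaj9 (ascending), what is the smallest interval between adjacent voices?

major second

Adjacent intervals: A2→B2 = major second; B2→D3 = minor third; D3→F#3 = major third; F#3→G4 = minor ninth.
The smallest is A2 to B2, a major second (2 semitones).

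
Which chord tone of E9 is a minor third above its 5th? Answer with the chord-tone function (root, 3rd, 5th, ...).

The chord tones of E9 are E, G#, B, D, F#.
The 5th is B. A minor third above B is D.
D is the chord's 7th.

7th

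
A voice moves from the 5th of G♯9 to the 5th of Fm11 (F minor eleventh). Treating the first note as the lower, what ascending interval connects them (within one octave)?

G♯9 has D♯ as its 5th, and Fm11 (F minor eleventh) has C as its 5th.
7 letter names make it a seventh; at 9 semitones (a whole step narrower than major) the quality is diminished.

diminished 7th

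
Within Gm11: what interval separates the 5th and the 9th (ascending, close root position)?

perfect fifth

Gm11 is spelled G–Bb–D–F–A–C.
5th = D; 9th = A.
Counting 5 letters and 7 half steps from D gives a perfect fifth.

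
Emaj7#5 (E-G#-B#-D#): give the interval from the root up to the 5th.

The root is E and the 5th is B#.
From E to B#: 8 semitones over a fifth = augmented.

augmented 5th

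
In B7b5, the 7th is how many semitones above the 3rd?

6

Spelling the chord: B-D#-F-A.
D# to A is a diminished fifth: 6 semitones.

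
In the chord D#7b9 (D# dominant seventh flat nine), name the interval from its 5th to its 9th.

Spelling the chord: D#-F##-A#-C#-E.
The 5th is A# and the 9th is E.
A# up to E is 6 semitones, a half step narrower than a perfect fifth, so the interval is diminished.

diminished fifth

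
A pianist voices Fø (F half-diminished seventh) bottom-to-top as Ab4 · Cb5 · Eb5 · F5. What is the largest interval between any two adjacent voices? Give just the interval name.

Adjacent intervals: Ab4→Cb5 = minor third; Cb5→Eb5 = major third; Eb5→F5 = major second.
The largest is Cb5 to Eb5, a major third (4 semitones).

major 3rd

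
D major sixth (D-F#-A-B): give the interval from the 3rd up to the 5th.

So we need the interval from F# up to A.
3 letter names make it a third; at 3 semitones (a half step narrower than major) the quality is minor.

minor third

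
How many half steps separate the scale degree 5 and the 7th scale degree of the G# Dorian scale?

3

The scale is G# A# B C# D# E# F#.
D# up to F# is a minor third — 3 semitones.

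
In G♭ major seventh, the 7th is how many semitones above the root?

G♭Δ7 is spelled G♭, B♭, D♭, F.
G♭ to F is a major seventh: 11 semitones.

11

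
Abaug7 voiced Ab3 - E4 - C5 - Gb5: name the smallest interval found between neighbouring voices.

Adjacent intervals: Ab3→E4 = augmented fifth; E4→C5 = minor sixth; C5→Gb5 = diminished fifth.
The smallest is C5 to Gb5, a diminished fifth (6 semitones).

diminished fifth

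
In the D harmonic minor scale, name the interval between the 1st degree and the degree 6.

m6

The scale runs D E F G A B♭ C♯.
So we need the interval from D up to B♭.
D up to B♭ is 8 semitones, a half step narrower than a major sixth, so the interval is minor.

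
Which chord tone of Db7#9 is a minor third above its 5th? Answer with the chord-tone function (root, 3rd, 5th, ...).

The chord tones of Db7#9 are Db F Ab Cb E.
The 5th is Ab. A minor third above Ab is Cb.
Cb is the chord's 7th.

7th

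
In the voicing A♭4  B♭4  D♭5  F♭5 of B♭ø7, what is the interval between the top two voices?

minor third

Those voices are D♭5 and F♭5.
From D♭ to F♭: 3 semitones over a third = minor.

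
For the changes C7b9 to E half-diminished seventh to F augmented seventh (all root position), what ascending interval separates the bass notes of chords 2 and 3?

The roots are E and F.
From E to F: 1 semitone over a second = minor.

minor second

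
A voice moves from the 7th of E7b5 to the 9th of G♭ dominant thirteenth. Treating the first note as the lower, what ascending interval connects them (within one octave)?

diminished 5th

E7b5 has D as its 7th, and G♭ dominant thirteenth has A♭ as its 9th.
5 letter names make it a fifth; at 6 semitones (a half step narrower than perfect) the quality is diminished.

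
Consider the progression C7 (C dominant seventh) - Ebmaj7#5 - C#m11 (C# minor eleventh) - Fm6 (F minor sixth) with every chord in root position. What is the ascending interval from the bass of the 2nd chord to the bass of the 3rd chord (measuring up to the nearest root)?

augmented sixth

The roots are Eb and C#.
6 letter names make it a sixth; at 10 semitones (a half step wider than major) the quality is augmented.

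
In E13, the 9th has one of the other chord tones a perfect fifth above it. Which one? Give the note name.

C#

E13 (E dominant thirteenth): E G♯ B D F♯ C♯.
The 9th is F♯. A perfect fifth above F♯ is C♯.
C♯ is the chord's 13th.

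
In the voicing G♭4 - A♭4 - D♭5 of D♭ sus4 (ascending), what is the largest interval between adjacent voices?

Adjacent intervals: G♭4→A♭4 = major second; A♭4→D♭5 = perfect fourth.
The largest is A♭4 to D♭5, a perfect fourth (5 semitones).

perfect 4th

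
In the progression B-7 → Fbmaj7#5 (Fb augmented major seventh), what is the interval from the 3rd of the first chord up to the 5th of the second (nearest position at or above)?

minor seventh

The 3rd of B-7 is D; the 5th of Fbmaj7#5 (Fb augmented major seventh) is C.
7 letter names make it a seventh; at 10 semitones (a half step narrower than major) the quality is minor.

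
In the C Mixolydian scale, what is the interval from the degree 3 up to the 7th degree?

The scale runs C D E F G A Bb.
Degree 3 = E; 7th degree = Bb.
From E to Bb: 6 semitones over a fifth = diminished.

diminished 5th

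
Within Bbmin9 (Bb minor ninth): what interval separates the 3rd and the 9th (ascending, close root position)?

Bbm9 is spelled Bb, Db, F, Ab, C.
The 3rd is Db and the 9th is C.
Db up to C spans 7 letter names and 11 semitones — a major seventh.

major seventh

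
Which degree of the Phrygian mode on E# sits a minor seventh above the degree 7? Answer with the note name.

C#

The scale is E# F# G# A# B# C# D#.
The degree 7 is D#; a minor seventh above that is C# — scale degree 6.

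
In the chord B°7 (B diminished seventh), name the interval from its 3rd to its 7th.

diminished fifth

B°7 (B diminished seventh): B D F A♭.
The 3rd is D and the 7th is A♭.
5 letter names make it a fifth; at 6 semitones (a half step narrower than perfect) the quality is diminished.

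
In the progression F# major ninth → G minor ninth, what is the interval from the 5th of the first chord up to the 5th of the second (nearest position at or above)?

minor second

The 5th of F# major ninth is C#; the 5th of G minor ninth is D.
C# up to D is 1 semitone, a half step narrower than a major second, so the interval is minor.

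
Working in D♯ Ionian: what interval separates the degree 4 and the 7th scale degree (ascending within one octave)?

D♯ major: D♯ E♯ F𝄪 G♯ A♯ B♯ C𝄪.
So we need the interval from G♯ up to C𝄪.
From G♯ to C𝄪: 6 semitones over a fourth = augmented.

A4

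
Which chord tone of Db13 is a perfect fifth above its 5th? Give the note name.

Eb

Db13 (Db dominant thirteenth): Db-F-Ab-Cb-Eb-Bb.
The 5th is Ab. A perfect fifth above Ab is Eb.
Eb is the chord's 9th.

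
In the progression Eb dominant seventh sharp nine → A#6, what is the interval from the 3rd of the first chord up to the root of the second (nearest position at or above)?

A2

The 3rd of Eb dominant seventh sharp nine is G; the root of A#6 is A#.
2 letter names make it a second; at 3 semitones (a half step wider than major) the quality is augmented.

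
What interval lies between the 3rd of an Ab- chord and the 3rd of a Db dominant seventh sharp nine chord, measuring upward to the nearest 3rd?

The 3rd of Ab- is Cb; the 3rd of Db dominant seventh sharp nine is F.
4 letter names make it a fourth; at 6 semitones (a half step wider than perfect) the quality is augmented.

augmented fourth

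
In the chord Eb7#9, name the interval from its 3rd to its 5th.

Spelling the chord: Eb–G–Bb–Db–F#.
3rd = G; 5th = Bb.
G up to Bb is 3 semitones, a half step narrower than a major third, so the interval is minor.

minor third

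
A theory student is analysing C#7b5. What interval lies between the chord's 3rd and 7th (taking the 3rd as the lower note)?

C#7b5 (C# dominant seventh flat five) is spelled C#-E#-G-B.
That puts E# below B.
E# up to B is 6 semitones, a half step narrower than a perfect fifth, so the interval is diminished.
This 3–7 tritone is the characteristic tension at the heart of the dominant sound.

diminished 5th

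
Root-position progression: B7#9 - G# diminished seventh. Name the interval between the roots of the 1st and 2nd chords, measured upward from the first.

The roots are B and G#.
B up to G# spans 6 letter names and 9 semitones — a major sixth.

M6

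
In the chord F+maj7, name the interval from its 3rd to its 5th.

Spelling the chord: F–A–C#–E.
So we need the interval from A up to C#.
Counting 3 letters and 4 half steps from A gives a major third.

major 3rd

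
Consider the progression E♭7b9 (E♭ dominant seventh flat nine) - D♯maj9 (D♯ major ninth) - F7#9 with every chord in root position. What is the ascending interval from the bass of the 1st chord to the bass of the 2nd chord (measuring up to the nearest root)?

A7

The roots are E♭ and D♯.
E♭ up to D♯ is 12 semitones, a half step wider than a major seventh, so the interval is augmented.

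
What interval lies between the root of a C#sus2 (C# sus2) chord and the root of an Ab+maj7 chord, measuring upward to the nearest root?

diminished 6th

C#sus2 (C# sus2) has C# as its root, and Ab+maj7 has Ab as its root.
6 letter names make it a sixth; at 7 semitones (a whole step narrower than major) the quality is diminished.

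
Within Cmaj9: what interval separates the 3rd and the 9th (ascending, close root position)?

The chord tones of Cmaj9 (C major ninth) are C-E-G-B-D.
3rd = E; 9th = D.
7 letter names make it a seventh; at 10 semitones (a half step narrower than major) the quality is minor.

minor 7th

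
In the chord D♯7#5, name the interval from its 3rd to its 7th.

diminished fifth

D♯ augmented seventh is spelled D♯, F𝄪, A𝄪, C♯.
3rd = F𝄪; 7th = C♯.
F𝄪 up to C♯ is 6 semitones, a half step narrower than a perfect fifth, so the interval is diminished.
This 3–7 tritone is the characteristic tension at the heart of the dominant sound.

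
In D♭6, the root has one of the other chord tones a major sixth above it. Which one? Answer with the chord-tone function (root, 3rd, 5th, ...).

6th

D♭6 (D♭ major sixth): D♭, F, A♭, B♭.
The root is D♭. A major sixth above D♭ is B♭.
B♭ is the chord's 6th.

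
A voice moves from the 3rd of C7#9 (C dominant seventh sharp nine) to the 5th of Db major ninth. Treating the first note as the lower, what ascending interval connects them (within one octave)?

The 3rd of C7#9 (C dominant seventh sharp nine) is E; the 5th of Db major ninth is Ab.
4 letter names make it a fourth; at 4 semitones (a half step narrower than perfect) the quality is diminished.

diminished fourth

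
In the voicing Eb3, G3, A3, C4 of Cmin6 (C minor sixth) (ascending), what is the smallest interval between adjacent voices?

major second

Adjacent intervals: Eb3→G3 = major third; G3→A3 = major second; A3→C4 = minor third.
The smallest is G3 to A3, a major second (2 semitones).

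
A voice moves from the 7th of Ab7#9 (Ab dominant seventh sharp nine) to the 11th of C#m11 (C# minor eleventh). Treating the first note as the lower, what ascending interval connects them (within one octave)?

augmented seventh

The 7th of Ab7#9 (Ab dominant seventh sharp nine) is Gb; the 11th of C#m11 (C# minor eleventh) is F#.
From Gb to F#: 12 semitones over a seventh = augmented.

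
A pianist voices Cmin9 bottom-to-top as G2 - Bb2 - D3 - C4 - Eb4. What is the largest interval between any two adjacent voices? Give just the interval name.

Adjacent intervals: G2→Bb2 = minor third; Bb2→D3 = major third; D3→C4 = minor seventh; C4→Eb4 = minor third.
The largest is D3 to C4, a minor seventh (10 semitones).

minor 7th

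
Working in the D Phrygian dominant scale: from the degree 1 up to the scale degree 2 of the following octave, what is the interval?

The scale runs D E♭ F♯ G A B♭ C.
So we need the interval from D up to E♭.
9 letter names make it a ninth; at 13 semitones (a half step narrower than major) the quality is minor.

m9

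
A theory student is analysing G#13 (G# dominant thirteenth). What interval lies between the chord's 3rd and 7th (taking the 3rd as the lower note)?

diminished fifth

Spelling the chord: G#–B#–D#–F#–A#–E#.
The 3rd is B# and the 7th is F#.
B# up to F# is 6 semitones, a half step narrower than a perfect fifth, so the interval is diminished.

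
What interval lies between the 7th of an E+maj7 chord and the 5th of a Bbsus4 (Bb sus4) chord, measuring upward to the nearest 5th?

The 7th of E+maj7 is D#; the 5th of Bbsus4 (Bb sus4) is F.
3 letter names make it a third; at 2 semitones (a whole step narrower than major) the quality is diminished.

d3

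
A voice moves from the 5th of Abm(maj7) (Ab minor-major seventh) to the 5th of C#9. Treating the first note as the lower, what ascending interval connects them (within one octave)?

The 5th of Abm(maj7) (Ab minor-major seventh) is Eb; the 5th of C#9 is G#.
3 letter names make it a third; at 5 semitones (a half step wider than major) the quality is augmented.

A3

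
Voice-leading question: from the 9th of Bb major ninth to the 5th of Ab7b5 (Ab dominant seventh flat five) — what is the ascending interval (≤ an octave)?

The 9th of Bb major ninth is C; the 5th of Ab7b5 (Ab dominant seventh flat five) is Ebb.
3 letter names make it a third; at 2 semitones (a whole step narrower than major) the quality is diminished.

d3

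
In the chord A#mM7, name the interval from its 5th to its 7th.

A#mM7: A#, C#, E#, G##.
5th = E#; 7th = G##.
E# up to G## spans 3 letter names and 4 semitones — a major third.

major third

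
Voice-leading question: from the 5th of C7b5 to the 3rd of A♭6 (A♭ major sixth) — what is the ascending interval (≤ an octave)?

The 5th of C7b5 is G♭; the 3rd of A♭6 (A♭ major sixth) is C.
From G♭ to C: 6 semitones over a fourth = augmented.

A4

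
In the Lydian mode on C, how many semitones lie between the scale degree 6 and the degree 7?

The scale is C D E F# G A B.
A up to B is a major second — 2 semitones.

2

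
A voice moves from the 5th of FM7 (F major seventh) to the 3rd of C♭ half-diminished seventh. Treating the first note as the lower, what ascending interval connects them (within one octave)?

FM7 (F major seventh) has C as its 5th, and C♭ half-diminished seventh has E𝄫 as its 3rd.
From C to E𝄫: 2 semitones over a third = diminished.

d3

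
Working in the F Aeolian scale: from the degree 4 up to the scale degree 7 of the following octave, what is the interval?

The scale runs F G A♭ B♭ C D♭ E♭.
So we need the interval from B♭ up to E♭.
Counting 11 letters and 17 half steps from B♭ gives a perfect eleventh.

P11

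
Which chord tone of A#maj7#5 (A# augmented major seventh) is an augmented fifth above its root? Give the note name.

E##

A# augmented major seventh is spelled A#–C##–E##–G##.
The root is A#. An augmented fifth above A# is E##.
E## is the chord's 5th.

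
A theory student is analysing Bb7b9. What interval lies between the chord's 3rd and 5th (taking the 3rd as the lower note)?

Bb7b9 (Bb dominant seventh flat nine): Bb, D, F, Ab, Cb.
That puts D below F.
D up to F is 3 semitones, a half step narrower than a major third, so the interval is minor.

minor third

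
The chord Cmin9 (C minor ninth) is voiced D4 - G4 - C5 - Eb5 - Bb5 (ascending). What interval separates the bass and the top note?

minor thirteenth

The outer voices are D4 and Bb5.
From D to Bb: 20 semitones over a thirteenth = minor.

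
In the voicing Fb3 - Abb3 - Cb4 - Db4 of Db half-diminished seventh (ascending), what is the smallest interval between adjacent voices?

Adjacent intervals: Fb3→Abb3 = minor third; Abb3→Cb4 = major third; Cb4→Db4 = major second.
The smallest is Cb4 to Db4, a major second (2 semitones).

major second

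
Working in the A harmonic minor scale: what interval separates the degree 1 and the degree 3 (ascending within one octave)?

m3

The scale runs A B C D E F G♯.
The degree 1 is A and the 3rd scale degree is C.
A up to C is 3 semitones, a half step narrower than a major third, so the interval is minor.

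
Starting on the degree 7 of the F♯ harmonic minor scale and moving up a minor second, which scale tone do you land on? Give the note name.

The scale is F♯ G♯ A B C♯ D E♯.
The degree 7 is E♯; a minor second above that is F♯ — scale degree 1.

F#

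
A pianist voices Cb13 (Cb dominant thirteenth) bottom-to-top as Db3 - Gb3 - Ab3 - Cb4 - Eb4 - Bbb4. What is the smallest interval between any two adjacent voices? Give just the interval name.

major second

Adjacent intervals: Db3→Gb3 = perfect fourth; Gb3→Ab3 = major second; Ab3→Cb4 = minor third; Cb4→Eb4 = major third; Eb4→Bbb4 = diminished fifth.
The smallest is Gb3 to Ab3, a major second (2 semitones).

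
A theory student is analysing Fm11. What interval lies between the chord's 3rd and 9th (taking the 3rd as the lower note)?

Fm11 (F minor eleventh): F–Ab–C–Eb–G–Bb.
So we need the interval from Ab up to G.
From Ab to G is 11 semitones, exactly the major seventh.

major seventh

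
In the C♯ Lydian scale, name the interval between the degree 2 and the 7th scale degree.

C♯ lydian: C♯ D♯ E♯ F𝄪 G♯ A♯ B♯.
So we need the interval from D♯ up to B♯.
D♯ up to B♯ spans 6 letter names and 9 semitones — a major sixth.

major sixth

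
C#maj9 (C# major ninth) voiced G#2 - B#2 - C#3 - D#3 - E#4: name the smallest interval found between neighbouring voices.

m2

Adjacent intervals: G#2→B#2 = major third; B#2→C#3 = minor second; C#3→D#3 = major second; D#3→E#4 = major ninth.
The smallest is B#2 to C#3, a minor second (1 semitone).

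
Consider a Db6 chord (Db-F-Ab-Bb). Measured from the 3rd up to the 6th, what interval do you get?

3rd = F; 6th = Bb.
F up to Bb spans 4 letter names and 5 semitones — a perfect fourth.

perfect fourth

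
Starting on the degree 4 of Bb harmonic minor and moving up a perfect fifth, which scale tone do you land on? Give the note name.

The scale is Bb C Db Eb F Gb A.
The degree 4 is Eb; a perfect fifth above that is Bb — scale degree 1.

Bb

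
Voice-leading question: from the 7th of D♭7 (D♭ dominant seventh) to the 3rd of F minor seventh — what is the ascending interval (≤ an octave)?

major sixth

D♭7 (D♭ dominant seventh) has C♭ as its 7th, and F minor seventh has A♭ as its 3rd.
C♭ up to A♭ spans 6 letter names and 9 semitones — a major sixth.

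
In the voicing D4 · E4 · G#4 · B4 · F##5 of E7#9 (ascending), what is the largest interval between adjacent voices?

Adjacent intervals: D4→E4 = major second; E4→G#4 = major third; G#4→B4 = minor third; B4→F##5 = augmented fifth.
The largest is B4 to F##5, an augmented fifth (8 semitones).

augmented fifth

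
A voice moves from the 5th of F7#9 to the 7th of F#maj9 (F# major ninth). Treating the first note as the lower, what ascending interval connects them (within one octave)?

F7#9 has C as its 5th, and F#maj9 (F# major ninth) has E# as its 7th.
C up to E# is 5 semitones, a half step wider than a major third, so the interval is augmented.

A3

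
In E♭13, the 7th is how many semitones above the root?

E♭13 is spelled E♭, G, B♭, D♭, F, C.
E♭ to D♭ is a minor seventh: 10 semitones.

10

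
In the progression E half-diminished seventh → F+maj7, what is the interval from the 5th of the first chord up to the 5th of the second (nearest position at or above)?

The 5th of E half-diminished seventh is Bb; the 5th of F+maj7 is C#.
2 letter names make it a second; at 3 semitones (a half step wider than major) the quality is augmented.

augmented second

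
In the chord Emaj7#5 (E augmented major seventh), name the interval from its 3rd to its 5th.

Emaj7#5 is spelled E, G#, B#, D#.
That puts G# below B#.
G# up to B# spans 3 letter names and 4 semitones — a major third.

major third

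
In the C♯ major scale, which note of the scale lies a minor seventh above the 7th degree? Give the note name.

The scale is C♯ D♯ E♯ F♯ G♯ A♯ B♯.
The 7th degree is B♯; a minor seventh above that is A♯ — scale degree 6.

A#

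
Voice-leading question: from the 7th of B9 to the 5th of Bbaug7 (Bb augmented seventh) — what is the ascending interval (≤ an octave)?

B9 has A as its 7th, and Bbaug7 (Bb augmented seventh) has F# as its 5th.
Counting 6 letters and 9 half steps from A gives a major sixth.

major sixth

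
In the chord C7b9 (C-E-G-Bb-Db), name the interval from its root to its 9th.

The root is C and the 9th is Db.
9 letter names make it a ninth; at 13 semitones (a half step narrower than major) the quality is minor.

minor ninth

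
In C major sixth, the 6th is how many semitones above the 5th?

2

C6 (C major sixth) is spelled C-E-G-A.
G to A is a major second: 2 semitones.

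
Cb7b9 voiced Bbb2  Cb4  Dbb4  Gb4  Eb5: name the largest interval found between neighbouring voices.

Adjacent intervals: Bbb2→Cb4 = major ninth; Cb4→Dbb4 = minor second; Dbb4→Gb4 = augmented fourth; Gb4→Eb5 = major sixth.
The largest is Bbb2 to Cb4, a major ninth (14 semitones).

M9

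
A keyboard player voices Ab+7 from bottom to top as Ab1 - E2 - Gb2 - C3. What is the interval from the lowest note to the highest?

The outer voices are Ab1 and C3.
Ab up to C spans 10 letter names and 16 semitones — a major tenth.

major tenth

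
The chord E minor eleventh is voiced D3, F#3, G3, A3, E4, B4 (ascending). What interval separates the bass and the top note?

The outer voices are D3 and B4.
Counting 13 letters and 21 half steps from D gives a major thirteenth.

major thirteenth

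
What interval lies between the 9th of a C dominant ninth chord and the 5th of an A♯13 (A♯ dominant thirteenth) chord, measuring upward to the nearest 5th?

augmented second

The 9th of C dominant ninth is D; the 5th of A♯13 (A♯ dominant thirteenth) is E♯.
From D to E♯: 3 semitones over a second = augmented.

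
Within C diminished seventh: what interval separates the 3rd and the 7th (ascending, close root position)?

Cdim7 is spelled C, Eb, Gb, Bbb.
That puts Eb below Bbb.
5 letter names make it a fifth; at 6 semitones (a half step narrower than perfect) the quality is diminished.

diminished 5th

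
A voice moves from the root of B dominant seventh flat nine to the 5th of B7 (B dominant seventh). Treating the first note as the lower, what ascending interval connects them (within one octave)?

perfect 5th

B dominant seventh flat nine has B as its root, and B7 (B dominant seventh) has F# as its 5th.
B up to F# spans 5 letter names and 7 semitones — a perfect fifth.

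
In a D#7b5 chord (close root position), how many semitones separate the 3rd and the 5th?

D# dominant seventh flat five is spelled D#, F##, A, C#.
F## to A is a diminished third: 2 semitones.

2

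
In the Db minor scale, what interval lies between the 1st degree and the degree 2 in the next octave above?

major ninth

Db natural minor: Db Eb Fb Gb Ab Bbb Cb.
1st degree = Db; 2nd scale degree (up an octave) = Eb.
From Db to Eb is 14 semitones, exactly the major ninth.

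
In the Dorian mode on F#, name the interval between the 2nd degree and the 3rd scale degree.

F# dorian: F# G# A B C# D# E.
2nd degree = G#; 3rd scale degree = A.
G# up to A is 1 semitone, a half step narrower than a major second, so the interval is minor.

m2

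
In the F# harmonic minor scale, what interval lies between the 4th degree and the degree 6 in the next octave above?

F# harmonic minor: F# G# A B C# D E#.
That puts B below D.
B up to D is 15 semitones, a half step narrower than a major tenth, so the interval is minor.

minor tenth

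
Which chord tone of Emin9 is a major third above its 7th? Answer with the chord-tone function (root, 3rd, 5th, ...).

Spelling the chord: E-G-B-D-F#.
The 7th is D. A major third above D is F#.
F# is the chord's 9th.

9th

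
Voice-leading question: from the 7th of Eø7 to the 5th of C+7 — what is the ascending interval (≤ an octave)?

Eø7 has D as its 7th, and C+7 has G# as its 5th.
From D to G#: 6 semitones over a fourth = augmented.

augmented 4th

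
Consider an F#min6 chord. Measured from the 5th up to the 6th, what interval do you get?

M2

The chord tones of F#m6 are F# A C# D#.
So we need the interval from C# up to D#.
Counting 2 letters and 2 half steps from C# gives a major second.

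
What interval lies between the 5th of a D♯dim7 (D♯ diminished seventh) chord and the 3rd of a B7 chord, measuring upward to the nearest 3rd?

D♯dim7 (D♯ diminished seventh) has A as its 5th, and B7 has D♯ as its 3rd.
From A to D♯: 6 semitones over a fourth = augmented.

augmented fourth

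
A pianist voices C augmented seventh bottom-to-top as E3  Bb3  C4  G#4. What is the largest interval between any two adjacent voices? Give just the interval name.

augmented fifth

Adjacent intervals: E3→Bb3 = diminished fifth; Bb3→C4 = major second; C4→G#4 = augmented fifth.
The largest is C4 to G#4, an augmented fifth (8 semitones).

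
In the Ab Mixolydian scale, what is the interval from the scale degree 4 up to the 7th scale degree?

Spelling the Ab Mixolydian scale: Ab Bb C Db Eb F Gb.
So we need the interval from Db up to Gb.
Counting 4 letters and 5 half steps from Db gives a perfect fourth.

perfect 4th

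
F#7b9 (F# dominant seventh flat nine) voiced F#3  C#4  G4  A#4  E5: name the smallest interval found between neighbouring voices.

augmented second

Adjacent intervals: F#3→C#4 = perfect fifth; C#4→G4 = diminished fifth; G4→A#4 = augmented second; A#4→E5 = diminished fifth.
The smallest is G4 to A#4, an augmented second (3 semitones).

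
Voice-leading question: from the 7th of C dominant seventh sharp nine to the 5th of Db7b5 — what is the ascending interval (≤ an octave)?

diminished seventh

C dominant seventh sharp nine has Bb as its 7th, and Db7b5 has Abb as its 5th.
Bb up to Abb is 9 semitones, a whole step narrower than a major seventh, so the interval is diminished.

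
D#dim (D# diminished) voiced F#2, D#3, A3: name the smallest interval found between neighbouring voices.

diminished 5th

Adjacent intervals: F#2→D#3 = major sixth; D#3→A3 = diminished fifth.
The smallest is D#3 to A3, a diminished fifth (6 semitones).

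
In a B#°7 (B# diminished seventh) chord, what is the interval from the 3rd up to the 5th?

minor third

B#°7 is spelled B# D# F# A.
That puts D# below F#.
From D# to F#: 3 semitones over a third = minor.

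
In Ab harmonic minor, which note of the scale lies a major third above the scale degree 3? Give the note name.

Eb

The scale is Ab Bb Cb Db Eb Fb G.
The scale degree 3 is Cb; a major third above that is Eb — scale degree 5.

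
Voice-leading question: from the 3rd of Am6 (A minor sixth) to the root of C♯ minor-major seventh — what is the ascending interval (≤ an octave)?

A1

Am6 (A minor sixth) has C as its 3rd, and C♯ minor-major seventh has C♯ as its root.
From C to C♯: 1 semitone over a unison = augmented.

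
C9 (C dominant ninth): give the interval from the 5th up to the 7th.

C dominant ninth is spelled C E G Bb D.
That puts G below Bb.
3 letter names make it a third; at 3 semitones (a half step narrower than major) the quality is minor.

minor third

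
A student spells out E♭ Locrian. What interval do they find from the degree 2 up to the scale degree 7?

major sixth

Spelling E♭ Locrian: E♭ F♭ G♭ A♭ B𝄫 C♭ D♭.
So we need the interval from F♭ up to D♭.
Counting 6 letters and 9 half steps from F♭ gives a major sixth.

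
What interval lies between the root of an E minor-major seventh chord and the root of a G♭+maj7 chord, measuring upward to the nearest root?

d3

E minor-major seventh has E as its root, and G♭+maj7 has G♭ as its root.
3 letter names make it a third; at 2 semitones (a whole step narrower than major) the quality is diminished.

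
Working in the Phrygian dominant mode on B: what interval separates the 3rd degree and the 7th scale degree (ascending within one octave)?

The scale runs B C D# E F# G A.
The 3rd degree is D# and the 7th degree is A.
D# up to A is 6 semitones, a half step narrower than a perfect fifth, so the interval is diminished.

diminished 5th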